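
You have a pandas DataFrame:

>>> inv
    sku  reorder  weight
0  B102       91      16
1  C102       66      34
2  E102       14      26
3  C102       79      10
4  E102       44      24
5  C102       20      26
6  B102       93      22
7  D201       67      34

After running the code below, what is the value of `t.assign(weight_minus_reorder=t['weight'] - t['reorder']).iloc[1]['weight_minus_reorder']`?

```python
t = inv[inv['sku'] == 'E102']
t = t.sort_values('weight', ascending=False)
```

filter rows where sku == 'E102':
    sku  reorder  weight
2  E102       14      26
4  E102       44      24
sort by weight descending:
    sku  reorder  weight
2  E102       14      26
4  E102       44      24
add column weight_minus_reorder = t['weight'] - t['reorder']:
    sku  reorder  weight  weight_minus_reorder
2  E102       14      26                    12
4  E102       44      24                   -20

-20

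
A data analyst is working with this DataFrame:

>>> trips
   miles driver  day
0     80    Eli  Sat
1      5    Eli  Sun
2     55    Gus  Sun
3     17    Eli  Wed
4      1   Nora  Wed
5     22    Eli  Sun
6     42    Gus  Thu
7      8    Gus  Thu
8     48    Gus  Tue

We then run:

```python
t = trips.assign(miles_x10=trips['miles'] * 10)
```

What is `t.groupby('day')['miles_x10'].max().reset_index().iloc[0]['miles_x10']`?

add column miles_x10 = trips['miles'] * 10:
   miles driver  day  miles_x10
0     80    Eli  Sat        800
1      5    Eli  Sun         50
2     55    Gus  Sun        550
3     17    Eli  Wed        170
4      1   Nora  Wed         10
5     22    Eli  Sun        220
6     42    Gus  Thu        420
7      8    Gus  Thu         80
8     48    Gus  Tue        480
group by day, max of miles_x10:
day
Sat    800
Sun    550
Thu    420
Tue    480
Wed    170
Name: miles_x10, dtype: int64
reset_index():
   day  miles_x10
0  Sat        800
1  Sun        550
2  Thu        420
3  Tue        480
4  Wed        170
value at position 0, column 'miles_x10' → 800

800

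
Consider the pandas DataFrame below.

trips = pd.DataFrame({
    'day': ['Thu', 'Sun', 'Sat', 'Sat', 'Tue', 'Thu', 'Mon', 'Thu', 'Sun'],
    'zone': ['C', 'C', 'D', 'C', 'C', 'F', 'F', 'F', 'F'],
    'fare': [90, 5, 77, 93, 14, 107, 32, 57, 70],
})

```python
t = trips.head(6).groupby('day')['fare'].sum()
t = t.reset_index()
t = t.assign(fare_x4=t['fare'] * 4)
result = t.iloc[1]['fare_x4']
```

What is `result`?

take first 6 rows:
   day zone  fare
0  Thu    C    90
1  Sun    C     5
2  Sat    D    77
3  Sat    C    93
4  Tue    C    14
5  Thu    F   107
group by day, sum of fare:
day
Sat    170
Sun      5
Thu    197
Tue     14
Name: fare, dtype: int64
reset_index():
   day  fare
0  Sat   170
1  Sun     5
2  Thu   197
3  Tue    14
add column fare_x4 = t['fare'] * 4:
   day  fare  fare_x4
0  Sat   170      680
1  Sun     5       20
2  Thu   197      788
3  Tue    14       56

20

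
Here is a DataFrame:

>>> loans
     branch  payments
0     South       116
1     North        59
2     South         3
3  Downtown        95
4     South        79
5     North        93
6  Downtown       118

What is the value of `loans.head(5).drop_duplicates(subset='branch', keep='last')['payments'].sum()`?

233

take first 5 rows:
     branch  payments
0     South       116
1     North        59
2     South         3
3  Downtown        95
4     South        79
drop duplicate branch (keep=last):
     branch  payments
1     North        59
3  Downtown        95
4     South        79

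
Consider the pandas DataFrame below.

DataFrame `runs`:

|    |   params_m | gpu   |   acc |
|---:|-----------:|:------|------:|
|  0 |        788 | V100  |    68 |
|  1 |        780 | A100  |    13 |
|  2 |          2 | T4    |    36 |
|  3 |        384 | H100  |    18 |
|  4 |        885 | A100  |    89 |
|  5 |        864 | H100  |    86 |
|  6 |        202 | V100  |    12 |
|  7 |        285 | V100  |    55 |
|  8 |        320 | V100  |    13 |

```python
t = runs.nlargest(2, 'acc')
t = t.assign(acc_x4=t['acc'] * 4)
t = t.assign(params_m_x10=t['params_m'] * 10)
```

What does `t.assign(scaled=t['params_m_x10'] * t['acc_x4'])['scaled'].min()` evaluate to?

take 2 rows with largest acc:
   params_m   gpu  acc
4       885  A100   89
5       864  H100   86
add column acc_x4 = t['acc'] * 4:
   params_m   gpu  acc  acc_x4
4       885  A100   89     356
5       864  H100   86     344
add column params_m_x10 = t['params_m'] * 10:
   params_m   gpu  acc  acc_x4  params_m_x10
4       885  A100   89     356          8850
5       864  H100   86     344          8640
add column scaled = t['params_m_x10'] * t['acc_x4']:
   params_m   gpu  acc  acc_x4  params_m_x10   scaled
4       885  A100   89     356          8850  3150600
5       864  H100   86     344          8640  2972160
Then the min of column 'scaled': 2972160

2972160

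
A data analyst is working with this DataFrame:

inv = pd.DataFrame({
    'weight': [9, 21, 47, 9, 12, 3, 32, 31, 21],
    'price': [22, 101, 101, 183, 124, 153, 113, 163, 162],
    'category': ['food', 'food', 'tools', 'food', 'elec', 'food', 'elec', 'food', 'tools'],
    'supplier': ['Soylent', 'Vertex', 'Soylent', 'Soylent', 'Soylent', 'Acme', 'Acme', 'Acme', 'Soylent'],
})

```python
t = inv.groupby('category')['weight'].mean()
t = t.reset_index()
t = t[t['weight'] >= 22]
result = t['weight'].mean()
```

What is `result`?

28.0

group by category, mean of weight:
category
elec     22.0
food     14.6
tools    34.0
Name: weight, dtype: float64
reset_index():
  category  weight
0     elec    22.0
1     food    14.6
2    tools    34.0
filter rows where weight >= 22:
  category  weight
0     elec    22.0
2    tools    34.0
mean of column 'weight' → 28.0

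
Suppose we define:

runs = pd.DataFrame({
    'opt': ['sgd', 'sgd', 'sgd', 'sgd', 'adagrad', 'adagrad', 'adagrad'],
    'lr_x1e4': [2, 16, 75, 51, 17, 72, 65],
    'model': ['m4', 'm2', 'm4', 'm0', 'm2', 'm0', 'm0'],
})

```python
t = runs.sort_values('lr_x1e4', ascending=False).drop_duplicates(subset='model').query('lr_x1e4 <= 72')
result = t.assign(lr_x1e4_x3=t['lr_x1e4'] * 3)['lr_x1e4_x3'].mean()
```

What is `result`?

133.5

sort by lr_x1e4 descending:
       opt  lr_x1e4 model
2      sgd       75    m4
5  adagrad       72    m0
6  adagrad       65    m0
3      sgd       51    m0
4  adagrad       17    m2
1      sgd       16    m2
0      sgd        2    m4
drop duplicate model (keep=first):
       opt  lr_x1e4 model
2      sgd       75    m4
5  adagrad       72    m0
4  adagrad       17    m2
filter rows where lr_x1e4 <= 72:
       opt  lr_x1e4 model
5  adagrad       72    m0
4  adagrad       17    m2
add column lr_x1e4_x3 = t['lr_x1e4'] * 3:
       opt  lr_x1e4 model  lr_x1e4_x3
5  adagrad       72    m0         216
4  adagrad       17    m2          51
Finally, mean of column 'lr_x1e4_x3' = 133.5.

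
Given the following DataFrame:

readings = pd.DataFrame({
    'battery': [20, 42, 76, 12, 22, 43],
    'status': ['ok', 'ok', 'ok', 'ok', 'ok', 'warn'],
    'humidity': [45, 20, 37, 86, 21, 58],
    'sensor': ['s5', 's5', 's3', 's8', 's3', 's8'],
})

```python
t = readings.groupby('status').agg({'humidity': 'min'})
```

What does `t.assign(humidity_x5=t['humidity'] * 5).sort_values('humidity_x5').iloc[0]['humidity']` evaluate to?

20

group by status, min of humidity:
        humidity
status          
ok            20
warn          58
add column humidity_x5 = t['humidity'] * 5:
        humidity  humidity_x5
status                       
ok            20          100
warn          58          290
sort by humidity_x5:
        humidity  humidity_x5
status                       
ok            20          100
warn          58          290
The value at position 0, column 'humidity' is 20.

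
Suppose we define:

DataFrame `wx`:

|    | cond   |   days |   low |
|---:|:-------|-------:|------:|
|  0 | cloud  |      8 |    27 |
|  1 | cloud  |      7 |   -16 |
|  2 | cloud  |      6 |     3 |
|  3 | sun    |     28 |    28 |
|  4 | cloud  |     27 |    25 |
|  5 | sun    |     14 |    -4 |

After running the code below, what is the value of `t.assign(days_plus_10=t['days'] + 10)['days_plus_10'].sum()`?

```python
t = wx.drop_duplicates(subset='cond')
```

drop duplicate cond (keep=first):
    cond  days  low
0  cloud     8   27
3    sun    28   28
add column days_plus_10 = t['days'] + 10:
    cond  days  low  days_plus_10
0  cloud     8   27            18
3    sun    28   28            38
Reading off the sum of column 'days_plus_10', we get 56.

56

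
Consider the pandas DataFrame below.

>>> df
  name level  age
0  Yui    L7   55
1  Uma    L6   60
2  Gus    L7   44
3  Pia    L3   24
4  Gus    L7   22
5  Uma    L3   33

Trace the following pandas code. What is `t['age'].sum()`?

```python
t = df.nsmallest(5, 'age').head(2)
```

46

take 5 rows with smallest age:
  name level  age
4  Gus    L7   22
3  Pia    L3   24
5  Uma    L3   33
2  Gus    L7   44
0  Yui    L7   55
take first 2 rows:
  name level  age
4  Gus    L7   22
3  Pia    L3   24
The sum of column 'age' is 46.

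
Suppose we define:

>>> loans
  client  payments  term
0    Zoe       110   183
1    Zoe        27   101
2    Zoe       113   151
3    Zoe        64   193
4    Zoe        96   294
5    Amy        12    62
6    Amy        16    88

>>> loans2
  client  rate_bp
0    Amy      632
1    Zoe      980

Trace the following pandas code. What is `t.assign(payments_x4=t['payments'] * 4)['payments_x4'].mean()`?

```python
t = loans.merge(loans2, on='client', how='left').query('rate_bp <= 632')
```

merge on 'client' (how='left') → 7 rows:
  client  payments  term  rate_bp
0    Zoe       110   183      980
1    Zoe        27   101      980
2    Zoe       113   151      980
3    Zoe        64   193      980
4    Zoe        96   294      980
5    Amy        12    62      632
6    Amy        16    88      632
filter rows where rate_bp <= 632:
  client  payments  term  rate_bp
5    Amy        12    62      632
6    Amy        16    88      632
add column payments_x4 = t['payments'] * 4:
  client  payments  term  rate_bp  payments_x4
5    Amy        12    62      632           48
6    Amy        16    88      632           64

56.0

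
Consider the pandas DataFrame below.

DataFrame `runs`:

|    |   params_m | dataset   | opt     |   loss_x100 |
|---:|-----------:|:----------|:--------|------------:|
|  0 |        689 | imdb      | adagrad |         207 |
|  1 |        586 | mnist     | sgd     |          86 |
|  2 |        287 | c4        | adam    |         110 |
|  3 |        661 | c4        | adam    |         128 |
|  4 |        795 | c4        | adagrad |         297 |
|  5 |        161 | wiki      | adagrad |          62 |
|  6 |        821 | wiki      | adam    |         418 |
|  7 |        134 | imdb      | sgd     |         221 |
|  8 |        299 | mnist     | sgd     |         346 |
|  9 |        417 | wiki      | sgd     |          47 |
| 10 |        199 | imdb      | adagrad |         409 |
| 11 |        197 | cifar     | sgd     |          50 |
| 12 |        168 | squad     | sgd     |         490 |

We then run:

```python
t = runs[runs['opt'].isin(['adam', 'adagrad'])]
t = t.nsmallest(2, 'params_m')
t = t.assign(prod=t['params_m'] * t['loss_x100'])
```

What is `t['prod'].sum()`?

filter rows where opt in ['adam', 'adagrad']:
    params_m dataset      opt  loss_x100
0        689    imdb  adagrad        207
2        287      c4     adam        110
3        661      c4     adam        128
4        795      c4  adagrad        297
5        161    wiki  adagrad         62
6        821    wiki     adam        418
10       199    imdb  adagrad        409
take 2 rows with smallest params_m:
    params_m dataset      opt  loss_x100
5        161    wiki  adagrad         62
10       199    imdb  adagrad        409
add column prod = t['params_m'] * t['loss_x100']:
    params_m dataset      opt  loss_x100   prod
5        161    wiki  adagrad         62   9982
10       199    imdb  adagrad        409  81391
So sum() = 91373.

91373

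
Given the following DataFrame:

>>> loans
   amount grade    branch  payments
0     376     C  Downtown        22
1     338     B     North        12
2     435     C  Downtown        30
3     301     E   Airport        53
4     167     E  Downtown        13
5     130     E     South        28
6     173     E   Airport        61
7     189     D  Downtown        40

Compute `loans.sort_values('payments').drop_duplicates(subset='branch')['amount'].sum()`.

sort by payments:
   amount grade    branch  payments
1     338     B     North        12
4     167     E  Downtown        13
0     376     C  Downtown        22
5     130     E     South        28
2     435     C  Downtown        30
7     189     D  Downtown        40
3     301     E   Airport        53
6     173     E   Airport        61
drop duplicate branch (keep=first):
   amount grade    branch  payments
1     338     B     North        12
4     167     E  Downtown        13
5     130     E     South        28
3     301     E   Airport        53
Taking the sum of column 'amount' gives 936.

936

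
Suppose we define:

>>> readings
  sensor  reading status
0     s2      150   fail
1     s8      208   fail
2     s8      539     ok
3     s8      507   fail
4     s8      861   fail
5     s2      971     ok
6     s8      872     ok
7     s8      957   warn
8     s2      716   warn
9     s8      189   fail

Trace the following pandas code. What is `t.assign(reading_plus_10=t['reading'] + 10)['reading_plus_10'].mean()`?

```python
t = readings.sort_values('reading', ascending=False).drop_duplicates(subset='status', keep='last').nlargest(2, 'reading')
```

sort by reading descending:
  sensor  reading status
5     s2      971     ok
7     s8      957   warn
6     s8      872     ok
4     s8      861   fail
8     s2      716   warn
2     s8      539     ok
3     s8      507   fail
1     s8      208   fail
9     s8      189   fail
0     s2      150   fail
drop duplicate status (keep=last):
  sensor  reading status
8     s2      716   warn
2     s8      539     ok
0     s2      150   fail
take 2 rows with largest reading:
  sensor  reading status
8     s2      716   warn
2     s8      539     ok
add column reading_plus_10 = t['reading'] + 10:
  sensor  reading status  reading_plus_10
8     s2      716   warn              726
2     s8      539     ok              549
So mean() = 637.5.

637.5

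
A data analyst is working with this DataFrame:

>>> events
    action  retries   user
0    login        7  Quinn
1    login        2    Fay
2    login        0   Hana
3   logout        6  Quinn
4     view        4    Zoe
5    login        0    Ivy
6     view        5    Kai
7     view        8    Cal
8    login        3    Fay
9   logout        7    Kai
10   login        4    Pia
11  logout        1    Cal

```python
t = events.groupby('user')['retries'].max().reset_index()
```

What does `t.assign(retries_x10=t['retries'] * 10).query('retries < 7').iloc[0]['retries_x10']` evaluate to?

30

group by user, max of retries:
user
Cal      8
Fay      3
Hana     0
Ivy      0
Kai      7
Pia      4
Quinn    7
Zoe      4
Name: retries, dtype: int64
reset_index():
    user  retries
0    Cal        8
1    Fay        3
2   Hana        0
3    Ivy        0
4    Kai        7
5    Pia        4
6  Quinn        7
7    Zoe        4
add column retries_x10 = t['retries'] * 10:
    user  retries  retries_x10
0    Cal        8           80
1    Fay        3           30
2   Hana        0            0
3    Ivy        0            0
4    Kai        7           70
5    Pia        4           40
6  Quinn        7           70
7    Zoe        4           40
filter rows where retries < 7:
   user  retries  retries_x10
1   Fay        3           30
2  Hana        0            0
3   Ivy        0            0
5   Pia        4           40
7   Zoe        4           40
Then the value at position 0, column 'retries_x10': 30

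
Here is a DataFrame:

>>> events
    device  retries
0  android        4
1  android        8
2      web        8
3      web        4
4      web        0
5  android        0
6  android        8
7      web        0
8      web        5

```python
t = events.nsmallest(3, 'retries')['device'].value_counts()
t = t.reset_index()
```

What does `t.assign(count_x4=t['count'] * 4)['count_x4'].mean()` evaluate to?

6.0

take 3 rows with smallest retries:
    device  retries
4      web        0
5  android        0
7      web        0
value_counts of device:
device
web        2
android    1
Name: count, dtype: int64
reset_index():
    device  count
0      web      2
1  android      1
add column count_x4 = t['count'] * 4:
    device  count  count_x4
0      web      2         8
1  android      1         4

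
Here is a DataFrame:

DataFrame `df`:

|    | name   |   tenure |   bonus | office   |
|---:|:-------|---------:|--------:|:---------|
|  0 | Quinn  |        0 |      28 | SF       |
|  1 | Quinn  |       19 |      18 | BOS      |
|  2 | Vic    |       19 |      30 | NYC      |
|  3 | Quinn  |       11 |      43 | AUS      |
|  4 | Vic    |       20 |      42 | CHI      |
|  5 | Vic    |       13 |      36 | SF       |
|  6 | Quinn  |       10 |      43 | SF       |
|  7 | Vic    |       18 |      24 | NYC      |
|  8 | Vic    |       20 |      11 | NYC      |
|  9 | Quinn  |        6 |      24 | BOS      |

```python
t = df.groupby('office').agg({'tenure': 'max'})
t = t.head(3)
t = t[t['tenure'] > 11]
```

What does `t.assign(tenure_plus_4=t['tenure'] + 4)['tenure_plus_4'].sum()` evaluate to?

group by office, max of tenure:
        tenure
office        
AUS         11
BOS         19
CHI         20
NYC         20
SF          13
take first 3 rows:
        tenure
office        
AUS         11
BOS         19
CHI         20
filter rows where tenure > 11:
        tenure
office        
BOS         19
CHI         20
add column tenure_plus_4 = t['tenure'] + 4:
        tenure  tenure_plus_4
office                       
BOS         19             23
CHI         20             24
So sum() = 47.

47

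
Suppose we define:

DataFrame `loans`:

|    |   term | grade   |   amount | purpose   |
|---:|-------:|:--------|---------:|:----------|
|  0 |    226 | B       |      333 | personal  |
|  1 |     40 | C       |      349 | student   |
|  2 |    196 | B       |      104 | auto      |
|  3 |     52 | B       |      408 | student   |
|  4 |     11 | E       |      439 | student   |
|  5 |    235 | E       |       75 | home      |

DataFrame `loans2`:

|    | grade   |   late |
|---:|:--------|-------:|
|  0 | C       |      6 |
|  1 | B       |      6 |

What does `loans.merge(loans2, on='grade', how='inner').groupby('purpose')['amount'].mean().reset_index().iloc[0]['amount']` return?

merge on 'grade' (how='inner') → 4 rows:
   term grade  amount   purpose  late
0   226     B     333  personal     6
1    40     C     349   student     6
2   196     B     104      auto     6
3    52     B     408   student     6
group by purpose, mean of amount:
purpose
auto        104.0
personal    333.0
student     378.5
Name: amount, dtype: float64
reset_index():
    purpose  amount
0      auto   104.0
1  personal   333.0
2   student   378.5
Finally, value at position 0, column 'amount' = 104.0.

104.0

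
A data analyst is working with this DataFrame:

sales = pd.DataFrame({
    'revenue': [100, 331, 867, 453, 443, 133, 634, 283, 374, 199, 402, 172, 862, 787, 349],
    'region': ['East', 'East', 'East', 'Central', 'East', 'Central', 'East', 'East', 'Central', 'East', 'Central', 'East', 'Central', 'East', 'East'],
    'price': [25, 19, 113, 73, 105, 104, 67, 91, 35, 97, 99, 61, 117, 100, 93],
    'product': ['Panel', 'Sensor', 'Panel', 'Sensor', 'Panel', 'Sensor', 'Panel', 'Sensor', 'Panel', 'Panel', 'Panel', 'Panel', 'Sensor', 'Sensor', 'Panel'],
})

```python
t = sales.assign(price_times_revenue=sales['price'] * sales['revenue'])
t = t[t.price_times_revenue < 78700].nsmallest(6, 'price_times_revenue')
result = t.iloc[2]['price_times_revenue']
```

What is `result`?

10492

add column price_times_revenue = sales['price'] * sales['revenue']:
    revenue   region  price product  price_times_revenue
0       100     East     25   Panel                 2500
1       331     East     19  Sensor                 6289
2       867     East    113   Panel                97971
3       453  Central     73  Sensor                33069
4       443     East    105   Panel                46515
5       133  Central    104  Sensor                13832
6       634     East     67   Panel                42478
7       283     East     91  Sensor                25753
8       374  Central     35   Panel                13090
9       199     East     97   Panel                19303
10      402  Central     99   Panel                39798
11      172     East     61   Panel                10492
12      862  Central    117  Sensor               100854
13      787     East    100  Sensor                78700
14      349     East     93   Panel                32457
filter rows where price_times_revenue < 78700:
    revenue   region  price product  price_times_revenue
0       100     East     25   Panel                 2500
1       331     East     19  Sensor                 6289
3       453  Central     73  Sensor                33069
4       443     East    105   Panel                46515
5       133  Central    104  Sensor                13832
6       634     East     67   Panel                42478
7       283     East     91  Sensor                25753
8       374  Central     35   Panel                13090
9       199     East     97   Panel                19303
10      402  Central     99   Panel                39798
11      172     East     61   Panel                10492
14      349     East     93   Panel                32457
take 6 rows with smallest price_times_revenue:
    revenue   region  price product  price_times_revenue
0       100     East     25   Panel                 2500
1       331     East     19  Sensor                 6289
11      172     East     61   Panel                10492
8       374  Central     35   Panel                13090
5       133  Central    104  Sensor                13832
9       199     East     97   Panel                19303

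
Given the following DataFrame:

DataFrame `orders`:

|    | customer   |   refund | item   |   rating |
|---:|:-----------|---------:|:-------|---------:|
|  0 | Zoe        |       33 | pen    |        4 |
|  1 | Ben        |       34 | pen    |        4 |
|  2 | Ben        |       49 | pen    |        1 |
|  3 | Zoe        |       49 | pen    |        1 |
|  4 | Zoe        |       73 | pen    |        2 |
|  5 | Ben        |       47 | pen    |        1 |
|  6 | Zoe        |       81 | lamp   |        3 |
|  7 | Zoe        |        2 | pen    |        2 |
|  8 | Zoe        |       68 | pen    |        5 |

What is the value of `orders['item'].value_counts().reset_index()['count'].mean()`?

value_counts of item:
item
pen     8
lamp    1
Name: count, dtype: int64
reset_index():
   item  count
0   pen      8
1  lamp      1
Then the mean of column 'count': 4.5

4.5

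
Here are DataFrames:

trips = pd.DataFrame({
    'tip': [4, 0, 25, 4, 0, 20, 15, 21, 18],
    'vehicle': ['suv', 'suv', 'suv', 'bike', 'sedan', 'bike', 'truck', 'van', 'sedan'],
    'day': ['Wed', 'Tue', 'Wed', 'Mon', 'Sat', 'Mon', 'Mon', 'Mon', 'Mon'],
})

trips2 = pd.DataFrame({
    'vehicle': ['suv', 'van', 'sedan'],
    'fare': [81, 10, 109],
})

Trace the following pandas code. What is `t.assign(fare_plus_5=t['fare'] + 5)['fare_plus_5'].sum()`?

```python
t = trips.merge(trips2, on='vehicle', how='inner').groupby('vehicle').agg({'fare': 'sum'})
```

486

merge on 'vehicle' (how='inner') → 6 rows:
   tip vehicle  day  fare
0    4     suv  Wed    81
1    0     suv  Tue    81
2   25     suv  Wed    81
3    0   sedan  Sat   109
4   21     van  Mon    10
5   18   sedan  Mon   109
group by vehicle, sum of fare:
         fare
vehicle      
sedan     218
suv       243
van        10
add column fare_plus_5 = t['fare'] + 5:
         fare  fare_plus_5
vehicle                   
sedan     218          223
suv       243          248
van        10           15
Taking the sum of column 'fare_plus_5' gives 486.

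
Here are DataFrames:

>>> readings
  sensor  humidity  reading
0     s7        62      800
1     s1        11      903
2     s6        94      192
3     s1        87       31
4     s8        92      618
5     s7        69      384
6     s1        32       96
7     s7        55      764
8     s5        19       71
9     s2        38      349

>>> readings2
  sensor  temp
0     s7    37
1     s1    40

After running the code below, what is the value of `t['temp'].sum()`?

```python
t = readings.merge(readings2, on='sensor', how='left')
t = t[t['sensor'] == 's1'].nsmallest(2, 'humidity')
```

merge on 'sensor' (how='left') → 10 rows:
  sensor  humidity  reading  temp
0     s7        62      800  37.0
1     s1        11      903  40.0
2     s6        94      192   NaN
3     s1        87       31  40.0
4     s8        92      618   NaN
5     s7        69      384  37.0
6     s1        32       96  40.0
7     s7        55      764  37.0
8     s5        19       71   NaN
9     s2        38      349   NaN
filter rows where sensor == 's1':
  sensor  humidity  reading  temp
1     s1        11      903  40.0
3     s1        87       31  40.0
6     s1        32       96  40.0
take 2 rows with smallest humidity:
  sensor  humidity  reading  temp
1     s1        11      903  40.0
6     s1        32       96  40.0
Reading off the sum of column 'temp', we get 80.0.

80.0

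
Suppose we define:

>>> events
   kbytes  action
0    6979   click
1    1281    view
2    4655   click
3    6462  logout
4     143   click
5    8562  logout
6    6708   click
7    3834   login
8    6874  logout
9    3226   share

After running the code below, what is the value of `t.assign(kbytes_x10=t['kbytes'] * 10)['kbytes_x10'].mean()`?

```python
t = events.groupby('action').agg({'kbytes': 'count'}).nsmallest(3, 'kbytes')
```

10.0

group by action, count of kbytes:
        kbytes
action        
click        4
login        1
logout       3
share        1
view         1
take 3 rows with smallest kbytes:
        kbytes
action        
login        1
share        1
view         1
add column kbytes_x10 = t['kbytes'] * 10:
        kbytes  kbytes_x10
action                    
login        1          10
share        1          10
view         1          10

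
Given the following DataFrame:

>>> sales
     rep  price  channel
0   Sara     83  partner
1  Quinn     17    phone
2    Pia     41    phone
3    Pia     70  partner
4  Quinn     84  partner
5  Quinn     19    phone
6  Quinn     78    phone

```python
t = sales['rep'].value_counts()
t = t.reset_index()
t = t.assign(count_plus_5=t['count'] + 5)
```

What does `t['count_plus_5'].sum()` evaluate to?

value_counts of rep:
rep
Quinn    4
Pia      2
Sara     1
Name: count, dtype: int64
reset_index():
     rep  count
0  Quinn      4
1    Pia      2
2   Sara      1
add column count_plus_5 = t['count'] + 5:
     rep  count  count_plus_5
0  Quinn      4             9
1    Pia      2             7
2   Sara      1             6
Then the sum of column 'count_plus_5': 22

22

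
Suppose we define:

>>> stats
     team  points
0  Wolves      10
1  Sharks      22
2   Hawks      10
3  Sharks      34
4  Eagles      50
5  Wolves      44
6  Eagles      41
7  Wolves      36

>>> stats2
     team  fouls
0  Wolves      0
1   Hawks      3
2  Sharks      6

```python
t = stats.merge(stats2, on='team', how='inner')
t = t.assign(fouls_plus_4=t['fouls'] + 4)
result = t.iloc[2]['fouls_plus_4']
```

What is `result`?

merge on 'team' (how='inner') → 6 rows:
     team  points  fouls
0  Wolves      10      0
1  Sharks      22      6
2   Hawks      10      3
3  Sharks      34      6
4  Wolves      44      0
5  Wolves      36      0
add column fouls_plus_4 = t['fouls'] + 4:
     team  points  fouls  fouls_plus_4
0  Wolves      10      0             4
1  Sharks      22      6            10
2   Hawks      10      3             7
3  Sharks      34      6            10
4  Wolves      44      0             4
5  Wolves      36      0             4
So iloc[2]['fouls_plus_4'] = 7.

7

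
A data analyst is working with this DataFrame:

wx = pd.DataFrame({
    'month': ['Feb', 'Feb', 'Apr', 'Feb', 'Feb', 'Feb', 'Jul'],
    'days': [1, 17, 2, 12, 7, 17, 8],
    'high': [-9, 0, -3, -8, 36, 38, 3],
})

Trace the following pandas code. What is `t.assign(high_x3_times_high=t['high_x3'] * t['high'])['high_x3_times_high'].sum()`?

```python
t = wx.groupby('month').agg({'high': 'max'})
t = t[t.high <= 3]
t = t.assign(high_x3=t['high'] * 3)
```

group by month, max of high:
       high
month      
Apr      -3
Feb      38
Jul       3
filter rows where high <= 3:
       high
month      
Apr      -3
Jul       3
add column high_x3 = t['high'] * 3:
       high  high_x3
month               
Apr      -3       -9
Jul       3        9
add column high_x3_times_high = t['high_x3'] * t['high']:
       high  high_x3  high_x3_times_high
month                                   
Apr      -3       -9                  27
Jul       3        9                  27

54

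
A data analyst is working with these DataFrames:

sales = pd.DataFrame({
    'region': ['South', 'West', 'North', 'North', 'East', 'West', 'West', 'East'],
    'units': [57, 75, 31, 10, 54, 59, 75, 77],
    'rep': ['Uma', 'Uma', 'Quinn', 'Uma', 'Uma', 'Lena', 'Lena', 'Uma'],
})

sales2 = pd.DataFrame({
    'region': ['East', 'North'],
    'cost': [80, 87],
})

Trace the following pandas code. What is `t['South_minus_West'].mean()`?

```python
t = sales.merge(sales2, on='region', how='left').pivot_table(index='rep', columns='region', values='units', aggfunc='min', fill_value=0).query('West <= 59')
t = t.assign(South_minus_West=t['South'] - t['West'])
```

-29.5

merge on 'region' (how='left') → 8 rows:
  region  units    rep  cost
0  South     57    Uma   NaN
1   West     75    Uma   NaN
2  North     31  Quinn  87.0
3  North     10    Uma  87.0
4   East     54    Uma  80.0
5   West     59   Lena   NaN
6   West     75   Lena   NaN
7   East     77    Uma  80.0
pivot: rows=rep, cols=region, min(units):
region  East  North  South  West
rep                             
Lena       0      0      0    59
Quinn      0     31      0     0
Uma       54     10     57    75
filter rows where West <= 59:
region  East  North  South  West
rep                             
Lena       0      0      0    59
Quinn      0     31      0     0
add column South_minus_West = t['South'] - t['West']:
region  East  North  South  West  South_minus_West
rep                                               
Lena       0      0      0    59               -59
Quinn      0     31      0     0                 0
The mean of column 'South_minus_West' is -29.5.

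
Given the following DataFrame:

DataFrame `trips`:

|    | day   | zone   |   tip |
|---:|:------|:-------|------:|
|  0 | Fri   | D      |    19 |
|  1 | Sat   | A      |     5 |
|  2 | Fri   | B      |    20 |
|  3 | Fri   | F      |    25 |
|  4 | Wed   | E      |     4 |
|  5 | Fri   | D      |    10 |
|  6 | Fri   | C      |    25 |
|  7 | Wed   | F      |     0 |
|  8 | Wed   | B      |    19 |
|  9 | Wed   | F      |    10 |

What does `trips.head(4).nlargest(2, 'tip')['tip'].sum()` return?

take first 4 rows:
   day zone  tip
0  Fri    D   19
1  Sat    A    5
2  Fri    B   20
3  Fri    F   25
take 2 rows with largest tip:
   day zone  tip
3  Fri    F   25
2  Fri    B   20
Taking the sum of column 'tip' gives 45.

45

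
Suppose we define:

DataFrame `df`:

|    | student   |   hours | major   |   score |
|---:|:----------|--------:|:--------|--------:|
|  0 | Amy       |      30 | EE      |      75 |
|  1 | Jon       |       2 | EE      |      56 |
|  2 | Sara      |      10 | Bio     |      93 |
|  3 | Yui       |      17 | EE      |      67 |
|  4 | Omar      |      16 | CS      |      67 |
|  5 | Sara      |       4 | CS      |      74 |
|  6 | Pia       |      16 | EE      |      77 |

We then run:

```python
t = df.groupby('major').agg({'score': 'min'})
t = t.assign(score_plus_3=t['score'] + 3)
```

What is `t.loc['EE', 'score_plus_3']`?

group by major, min of score:
       score
major       
Bio       93
CS        67
EE        56
add column score_plus_3 = t['score'] + 3:
       score  score_plus_3
major                     
Bio       93            96
CS        67            70
EE        56            59
So loc['EE', 'score_plus_3'] = 59.

59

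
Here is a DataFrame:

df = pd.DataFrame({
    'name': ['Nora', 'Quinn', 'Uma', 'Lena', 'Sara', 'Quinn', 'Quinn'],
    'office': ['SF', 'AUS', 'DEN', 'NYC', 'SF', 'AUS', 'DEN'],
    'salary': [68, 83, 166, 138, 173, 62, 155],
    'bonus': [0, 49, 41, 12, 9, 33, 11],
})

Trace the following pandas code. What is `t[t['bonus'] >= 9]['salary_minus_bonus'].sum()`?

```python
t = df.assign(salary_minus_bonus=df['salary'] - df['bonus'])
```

add column salary_minus_bonus = df['salary'] - df['bonus']:
    name office  salary  bonus  salary_minus_bonus
0   Nora     SF      68      0                  68
1  Quinn    AUS      83     49                  34
2    Uma    DEN     166     41                 125
3   Lena    NYC     138     12                 126
4   Sara     SF     173      9                 164
5  Quinn    AUS      62     33                  29
6  Quinn    DEN     155     11                 144
filter rows where bonus >= 9:
    name office  salary  bonus  salary_minus_bonus
1  Quinn    AUS      83     49                  34
2    Uma    DEN     166     41                 125
3   Lena    NYC     138     12                 126
4   Sara     SF     173      9                 164
5  Quinn    AUS      62     33                  29
6  Quinn    DEN     155     11                 144

622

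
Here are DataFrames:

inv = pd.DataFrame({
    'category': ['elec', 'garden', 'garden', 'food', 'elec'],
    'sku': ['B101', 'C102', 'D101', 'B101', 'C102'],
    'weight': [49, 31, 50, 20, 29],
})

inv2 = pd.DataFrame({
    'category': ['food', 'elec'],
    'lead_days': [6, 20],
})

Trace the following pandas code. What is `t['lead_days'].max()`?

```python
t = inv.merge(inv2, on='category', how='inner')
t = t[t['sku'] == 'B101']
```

merge on 'category' (how='inner') → 3 rows:
  category   sku  weight  lead_days
0     elec  B101      49         20
1     food  B101      20          6
2     elec  C102      29         20
filter rows where sku == 'B101':
  category   sku  weight  lead_days
0     elec  B101      49         20
1     food  B101      20          6

20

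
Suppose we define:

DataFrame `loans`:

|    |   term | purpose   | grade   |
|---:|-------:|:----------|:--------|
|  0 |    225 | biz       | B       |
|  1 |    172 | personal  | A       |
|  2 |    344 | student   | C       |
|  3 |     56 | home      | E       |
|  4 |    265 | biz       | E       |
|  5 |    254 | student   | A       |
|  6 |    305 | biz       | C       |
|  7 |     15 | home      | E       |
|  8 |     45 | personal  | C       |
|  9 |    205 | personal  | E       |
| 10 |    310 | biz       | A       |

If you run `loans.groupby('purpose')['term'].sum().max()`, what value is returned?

1105

group by purpose, sum of term:
purpose
biz         1105
home          71
personal     422
student      598
Name: term, dtype: int64
Finally, max of the resulting series = 1105.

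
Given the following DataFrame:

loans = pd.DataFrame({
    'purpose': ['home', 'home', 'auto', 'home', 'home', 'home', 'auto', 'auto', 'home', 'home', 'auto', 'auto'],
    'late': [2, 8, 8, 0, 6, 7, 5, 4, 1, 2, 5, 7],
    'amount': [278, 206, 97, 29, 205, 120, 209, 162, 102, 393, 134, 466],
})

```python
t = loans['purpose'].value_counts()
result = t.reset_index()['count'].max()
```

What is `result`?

value_counts of purpose:
purpose
home    7
auto    5
Name: count, dtype: int64
reset_index():
  purpose  count
0    home      7
1    auto      5
So max() = 7.

7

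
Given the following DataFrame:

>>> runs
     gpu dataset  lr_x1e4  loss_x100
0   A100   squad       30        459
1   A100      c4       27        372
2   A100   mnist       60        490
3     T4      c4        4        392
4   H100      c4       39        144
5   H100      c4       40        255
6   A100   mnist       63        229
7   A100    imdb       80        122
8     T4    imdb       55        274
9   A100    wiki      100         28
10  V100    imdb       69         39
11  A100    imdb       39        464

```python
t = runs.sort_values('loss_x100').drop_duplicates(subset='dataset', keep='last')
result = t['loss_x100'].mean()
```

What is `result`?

366.6

sort by loss_x100:
     gpu dataset  lr_x1e4  loss_x100
9   A100    wiki      100         28
10  V100    imdb       69         39
7   A100    imdb       80        122
4   H100      c4       39        144
6   A100   mnist       63        229
5   H100      c4       40        255
8     T4    imdb       55        274
1   A100      c4       27        372
3     T4      c4        4        392
0   A100   squad       30        459
11  A100    imdb       39        464
2   A100   mnist       60        490
drop duplicate dataset (keep=last):
     gpu dataset  lr_x1e4  loss_x100
9   A100    wiki      100         28
3     T4      c4        4        392
0   A100   squad       30        459
11  A100    imdb       39        464
2   A100   mnist       60        490
Finally, mean of column 'loss_x100' = 366.6.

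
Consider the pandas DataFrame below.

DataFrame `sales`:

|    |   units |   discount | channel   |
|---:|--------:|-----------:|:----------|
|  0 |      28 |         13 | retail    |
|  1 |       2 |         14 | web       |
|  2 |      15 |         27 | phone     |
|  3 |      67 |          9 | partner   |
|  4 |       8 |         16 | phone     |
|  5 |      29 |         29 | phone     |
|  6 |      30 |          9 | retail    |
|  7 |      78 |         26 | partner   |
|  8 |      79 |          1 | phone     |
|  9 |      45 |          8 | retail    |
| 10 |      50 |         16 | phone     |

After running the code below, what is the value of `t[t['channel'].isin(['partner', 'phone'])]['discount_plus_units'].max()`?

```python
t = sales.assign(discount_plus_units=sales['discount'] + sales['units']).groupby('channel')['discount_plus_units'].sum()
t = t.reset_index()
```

270

add column discount_plus_units = sales['discount'] + sales['units']:
    units  discount  channel  discount_plus_units
0      28        13   retail                   41
1       2        14      web                   16
2      15        27    phone                   42
3      67         9  partner                   76
4       8        16    phone                   24
5      29        29    phone                   58
6      30         9   retail                   39
7      78        26  partner                  104
8      79         1    phone                   80
9      45         8   retail                   53
10     50        16    phone                   66
group by channel, sum of discount_plus_units:
channel
partner    180
phone      270
retail     133
web         16
Name: discount_plus_units, dtype: int64
reset_index():
   channel  discount_plus_units
0  partner                  180
1    phone                  270
2   retail                  133
3      web                   16
filter rows where channel in ['partner', 'phone']:
   channel  discount_plus_units
0  partner                  180
1    phone                  270
Finally, max of column 'discount_plus_units' = 270.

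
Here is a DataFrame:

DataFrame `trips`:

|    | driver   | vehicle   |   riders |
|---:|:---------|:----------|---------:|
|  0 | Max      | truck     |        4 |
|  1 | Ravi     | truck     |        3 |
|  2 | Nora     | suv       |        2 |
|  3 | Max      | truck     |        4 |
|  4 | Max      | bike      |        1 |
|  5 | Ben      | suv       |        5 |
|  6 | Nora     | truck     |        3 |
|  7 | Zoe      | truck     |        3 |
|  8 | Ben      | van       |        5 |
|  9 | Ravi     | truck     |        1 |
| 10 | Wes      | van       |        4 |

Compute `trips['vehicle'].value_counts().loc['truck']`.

value_counts of vehicle:
vehicle
truck    6
suv      2
van      2
bike     1
Name: count, dtype: int64

6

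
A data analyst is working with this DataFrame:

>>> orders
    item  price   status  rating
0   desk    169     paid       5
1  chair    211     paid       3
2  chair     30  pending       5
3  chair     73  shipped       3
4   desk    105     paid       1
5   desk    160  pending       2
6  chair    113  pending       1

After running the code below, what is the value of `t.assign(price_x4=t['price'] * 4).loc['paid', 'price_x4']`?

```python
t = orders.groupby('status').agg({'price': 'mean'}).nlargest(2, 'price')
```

group by status, mean of price:
              price
status             
paid     161.666667
pending  101.000000
shipped   73.000000
take 2 rows with largest price:
              price
status             
paid     161.666667
pending  101.000000
add column price_x4 = t['price'] * 4:
              price    price_x4
status                         
paid     161.666667  646.666667
pending  101.000000  404.000000
So loc['paid', 'price_x4'] = 646.666666667.

646.666666667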